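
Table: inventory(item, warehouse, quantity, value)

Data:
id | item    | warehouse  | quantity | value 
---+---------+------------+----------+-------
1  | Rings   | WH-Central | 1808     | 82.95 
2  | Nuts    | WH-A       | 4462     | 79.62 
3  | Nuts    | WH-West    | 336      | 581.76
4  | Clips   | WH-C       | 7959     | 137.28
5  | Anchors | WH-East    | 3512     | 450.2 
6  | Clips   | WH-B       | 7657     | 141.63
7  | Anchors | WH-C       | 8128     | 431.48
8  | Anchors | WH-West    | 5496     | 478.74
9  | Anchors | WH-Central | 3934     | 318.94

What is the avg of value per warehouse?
SELECT warehouse, AVG(value) as result
FROM inventory
GROUP BY warehouse

Result:
  WH-A: 79.62
  WH-B: 141.63
  WH-C: 284.38
  WH-Central: 200.95
  WH-East: 450.20
  WH-West: 530.25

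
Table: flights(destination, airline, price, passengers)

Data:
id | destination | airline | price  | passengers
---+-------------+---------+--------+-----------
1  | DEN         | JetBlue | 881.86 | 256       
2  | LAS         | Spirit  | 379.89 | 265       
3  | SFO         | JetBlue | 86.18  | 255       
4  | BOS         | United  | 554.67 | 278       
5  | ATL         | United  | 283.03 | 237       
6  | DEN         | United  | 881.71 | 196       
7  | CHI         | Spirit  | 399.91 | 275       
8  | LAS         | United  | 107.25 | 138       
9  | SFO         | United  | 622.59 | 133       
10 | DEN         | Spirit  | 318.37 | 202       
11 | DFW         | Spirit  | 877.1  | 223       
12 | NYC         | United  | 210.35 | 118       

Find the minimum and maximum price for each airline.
SELECT airline, MIN(price), MAX(price)
FROM flights
GROUP BY airline

Result:
  JetBlue: min=86.18, max=881.86
  Spirit: min=318.37, max=877.10
  United: min=107.25, max=881.71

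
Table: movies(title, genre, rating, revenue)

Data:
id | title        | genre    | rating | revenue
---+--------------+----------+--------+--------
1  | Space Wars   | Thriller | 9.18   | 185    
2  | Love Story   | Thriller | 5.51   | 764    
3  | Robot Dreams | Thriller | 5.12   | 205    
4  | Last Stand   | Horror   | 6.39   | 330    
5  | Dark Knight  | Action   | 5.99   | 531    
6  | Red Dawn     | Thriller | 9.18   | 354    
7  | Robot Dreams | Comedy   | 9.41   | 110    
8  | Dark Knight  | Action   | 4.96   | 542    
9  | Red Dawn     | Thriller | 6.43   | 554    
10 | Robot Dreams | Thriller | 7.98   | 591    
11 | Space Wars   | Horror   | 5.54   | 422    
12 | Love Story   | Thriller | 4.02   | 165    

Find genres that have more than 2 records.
SELECT genre, COUNT(*) as cnt
FROM movies
GROUP BY genre
HAVING COUNT(*) > 2

Result:
  Thriller: 7

Note: HAVING filters groups after aggregation, WHERE filters rows before.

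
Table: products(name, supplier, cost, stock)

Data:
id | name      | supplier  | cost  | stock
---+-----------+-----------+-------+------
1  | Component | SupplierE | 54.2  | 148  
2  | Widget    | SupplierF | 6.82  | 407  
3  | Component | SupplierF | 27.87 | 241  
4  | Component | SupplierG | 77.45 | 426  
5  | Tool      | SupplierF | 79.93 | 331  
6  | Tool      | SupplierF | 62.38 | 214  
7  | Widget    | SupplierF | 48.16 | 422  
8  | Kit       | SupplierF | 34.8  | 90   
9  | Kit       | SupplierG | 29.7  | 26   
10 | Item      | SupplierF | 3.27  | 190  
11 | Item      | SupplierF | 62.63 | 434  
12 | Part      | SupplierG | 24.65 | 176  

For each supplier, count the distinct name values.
SELECT supplier, COUNT(DISTINCT name)
FROM products
GROUP BY supplier

Result:
  SupplierE: 1 distinct
  SupplierF: 5 distinct
  SupplierG: 3 distinct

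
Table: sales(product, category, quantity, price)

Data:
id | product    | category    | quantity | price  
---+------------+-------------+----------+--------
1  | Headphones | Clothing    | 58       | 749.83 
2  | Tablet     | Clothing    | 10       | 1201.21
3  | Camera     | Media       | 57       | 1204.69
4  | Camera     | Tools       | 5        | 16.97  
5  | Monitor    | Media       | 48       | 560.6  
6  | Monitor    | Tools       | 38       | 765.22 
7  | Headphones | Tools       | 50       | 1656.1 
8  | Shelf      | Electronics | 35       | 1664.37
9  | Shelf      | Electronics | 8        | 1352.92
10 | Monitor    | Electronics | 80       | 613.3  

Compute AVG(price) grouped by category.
SELECT category, AVG(price) as result
FROM sales
GROUP BY category

Result:
  Clothing: 975.52
  Electronics: 1210.20
  Media: 882.65
  Tools: 812.76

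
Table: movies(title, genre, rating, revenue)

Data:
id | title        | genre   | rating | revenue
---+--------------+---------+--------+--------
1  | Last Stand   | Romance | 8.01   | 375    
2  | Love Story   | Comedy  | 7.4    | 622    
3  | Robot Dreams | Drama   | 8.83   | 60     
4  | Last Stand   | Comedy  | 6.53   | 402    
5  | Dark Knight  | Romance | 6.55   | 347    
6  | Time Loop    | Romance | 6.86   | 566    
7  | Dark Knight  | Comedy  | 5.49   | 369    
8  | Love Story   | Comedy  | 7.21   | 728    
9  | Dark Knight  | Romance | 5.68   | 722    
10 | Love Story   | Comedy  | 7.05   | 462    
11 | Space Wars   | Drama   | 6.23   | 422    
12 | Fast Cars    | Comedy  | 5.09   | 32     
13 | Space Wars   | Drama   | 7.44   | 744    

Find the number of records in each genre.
SELECT genre, COUNT(*) as count
FROM movies
GROUP BY genre

Result:
  Comedy: 6
  Drama: 3
  Romance: 4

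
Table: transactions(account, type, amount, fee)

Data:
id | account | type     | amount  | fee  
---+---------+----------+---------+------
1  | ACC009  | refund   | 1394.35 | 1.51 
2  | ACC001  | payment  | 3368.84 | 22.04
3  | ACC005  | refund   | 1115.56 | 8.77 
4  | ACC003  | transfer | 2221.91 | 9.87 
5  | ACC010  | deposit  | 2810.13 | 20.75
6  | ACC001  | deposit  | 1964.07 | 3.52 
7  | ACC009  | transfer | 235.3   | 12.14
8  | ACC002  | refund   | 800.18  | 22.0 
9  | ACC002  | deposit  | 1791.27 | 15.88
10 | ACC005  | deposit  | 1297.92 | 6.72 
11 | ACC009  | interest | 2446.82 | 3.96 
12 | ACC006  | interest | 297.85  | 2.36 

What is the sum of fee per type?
SELECT type, SUM(fee) as result
FROM transactions
GROUP BY type

Result:
  deposit: 46.87
  interest: 6.32
  payment: 22.04
  refund: 32.28
  transfer: 22.01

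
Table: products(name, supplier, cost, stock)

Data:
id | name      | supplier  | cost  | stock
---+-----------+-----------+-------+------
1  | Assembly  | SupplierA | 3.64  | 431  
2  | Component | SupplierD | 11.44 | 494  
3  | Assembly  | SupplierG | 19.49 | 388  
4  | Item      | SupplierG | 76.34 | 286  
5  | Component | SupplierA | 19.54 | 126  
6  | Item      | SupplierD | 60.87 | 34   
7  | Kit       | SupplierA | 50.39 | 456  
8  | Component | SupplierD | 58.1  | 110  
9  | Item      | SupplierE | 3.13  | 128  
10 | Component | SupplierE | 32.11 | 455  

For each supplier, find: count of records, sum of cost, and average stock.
SELECT supplier,
       COUNT(*) as cnt,
       SUM(cost) as total_cost,
       AVG(stock) as avg_stock
FROM products
GROUP BY supplier

Result:
  SupplierA: 3 records, 73.57 total cost, 337.67 avg stock
  SupplierD: 3 records, 130.41 total cost, 212.67 avg stock
  SupplierE: 2 records, 35.24 total cost, 291.50 avg stock
  SupplierG: 2 records, 95.83 total cost, 337.00 avg stock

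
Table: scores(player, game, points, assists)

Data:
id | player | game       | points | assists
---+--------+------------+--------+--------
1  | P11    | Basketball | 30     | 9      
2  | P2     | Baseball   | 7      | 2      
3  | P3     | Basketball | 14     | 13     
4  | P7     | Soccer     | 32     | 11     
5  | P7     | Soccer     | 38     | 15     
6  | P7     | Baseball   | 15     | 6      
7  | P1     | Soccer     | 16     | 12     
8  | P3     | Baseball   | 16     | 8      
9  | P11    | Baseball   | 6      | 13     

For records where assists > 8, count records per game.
SELECT game, COUNT(*)
FROM scores
WHERE assists > 8
GROUP BY game

Note: WHERE filters rows before grouping.

Result:
  Baseball: 1
  Basketball: 2
  Soccer: 3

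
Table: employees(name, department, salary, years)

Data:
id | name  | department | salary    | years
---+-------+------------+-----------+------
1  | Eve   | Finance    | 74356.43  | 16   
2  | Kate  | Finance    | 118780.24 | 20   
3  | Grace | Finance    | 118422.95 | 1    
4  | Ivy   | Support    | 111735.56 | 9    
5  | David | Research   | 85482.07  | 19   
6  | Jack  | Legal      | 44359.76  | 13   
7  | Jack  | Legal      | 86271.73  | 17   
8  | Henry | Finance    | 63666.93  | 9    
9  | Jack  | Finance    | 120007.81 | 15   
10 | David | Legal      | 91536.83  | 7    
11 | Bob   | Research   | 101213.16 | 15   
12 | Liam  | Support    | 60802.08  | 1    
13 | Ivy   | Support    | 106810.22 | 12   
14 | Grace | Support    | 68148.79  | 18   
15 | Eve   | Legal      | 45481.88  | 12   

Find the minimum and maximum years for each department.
SELECT department, MIN(years), MAX(years)
FROM employees
GROUP BY department

Result:
  Finance: min=1, max=20
  Legal: min=7, max=17
  Research: min=15, max=19
  Support: min=1, max=18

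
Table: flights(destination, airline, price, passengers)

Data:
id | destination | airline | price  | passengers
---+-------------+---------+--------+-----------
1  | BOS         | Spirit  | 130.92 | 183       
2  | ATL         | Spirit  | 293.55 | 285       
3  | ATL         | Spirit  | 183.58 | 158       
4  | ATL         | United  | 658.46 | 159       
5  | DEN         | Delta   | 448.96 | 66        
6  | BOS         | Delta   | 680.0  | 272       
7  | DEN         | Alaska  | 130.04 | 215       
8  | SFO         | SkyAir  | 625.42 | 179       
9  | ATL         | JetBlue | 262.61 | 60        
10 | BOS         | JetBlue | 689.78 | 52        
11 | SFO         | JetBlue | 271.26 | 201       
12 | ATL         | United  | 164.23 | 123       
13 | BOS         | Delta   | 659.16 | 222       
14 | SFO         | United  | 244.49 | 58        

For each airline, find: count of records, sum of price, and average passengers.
SELECT airline,
       COUNT(*) as cnt,
       SUM(price) as total_price,
       AVG(passengers) as avg_passengers
FROM flights
GROUP BY airline

Result:
  Alaska: 1 records, 130.04 total price, 215.00 avg passengers
  Delta: 3 records, 1788.12 total price, 186.67 avg passengers
  JetBlue: 3 records, 1223.65 total price, 104.33 avg passengers
  SkyAir: 1 records, 625.42 total price, 179.00 avg passengers
  Spirit: 3 records, 608.05 total price, 208.67 avg passengers
  United: 3 records, 1067.18 total price, 113.33 avg passengers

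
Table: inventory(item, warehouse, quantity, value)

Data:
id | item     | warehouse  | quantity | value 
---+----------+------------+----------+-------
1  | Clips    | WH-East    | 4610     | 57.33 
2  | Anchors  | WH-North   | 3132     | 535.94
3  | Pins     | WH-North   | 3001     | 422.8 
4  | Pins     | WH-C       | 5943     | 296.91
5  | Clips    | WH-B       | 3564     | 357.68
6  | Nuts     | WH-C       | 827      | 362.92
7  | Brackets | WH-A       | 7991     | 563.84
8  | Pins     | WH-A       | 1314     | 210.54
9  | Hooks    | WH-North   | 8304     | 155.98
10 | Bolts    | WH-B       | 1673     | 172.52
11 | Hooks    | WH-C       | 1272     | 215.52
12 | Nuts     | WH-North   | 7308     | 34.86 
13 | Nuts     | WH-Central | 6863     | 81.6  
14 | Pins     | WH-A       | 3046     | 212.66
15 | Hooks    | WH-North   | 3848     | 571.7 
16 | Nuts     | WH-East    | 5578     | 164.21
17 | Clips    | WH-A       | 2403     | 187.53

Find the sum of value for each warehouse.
SELECT warehouse, SUM(value) as result
FROM inventory
GROUP BY warehouse

Result:
  WH-A: 1174.57
  WH-B: 530.20
  WH-C: 875.35
  WH-Central: 81.60
  WH-East: 221.54
  WH-North: 1721.28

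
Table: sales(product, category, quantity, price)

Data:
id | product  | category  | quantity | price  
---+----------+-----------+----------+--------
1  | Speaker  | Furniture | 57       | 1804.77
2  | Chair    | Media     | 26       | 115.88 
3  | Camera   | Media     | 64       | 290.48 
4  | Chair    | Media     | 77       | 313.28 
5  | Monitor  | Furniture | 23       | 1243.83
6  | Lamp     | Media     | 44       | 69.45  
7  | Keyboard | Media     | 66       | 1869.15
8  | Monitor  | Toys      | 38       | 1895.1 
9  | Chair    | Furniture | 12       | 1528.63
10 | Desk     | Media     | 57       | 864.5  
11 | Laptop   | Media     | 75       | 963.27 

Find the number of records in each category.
SELECT category, COUNT(*) as count
FROM sales
GROUP BY category

Result:
  Furniture: 3
  Media: 7
  Toys: 1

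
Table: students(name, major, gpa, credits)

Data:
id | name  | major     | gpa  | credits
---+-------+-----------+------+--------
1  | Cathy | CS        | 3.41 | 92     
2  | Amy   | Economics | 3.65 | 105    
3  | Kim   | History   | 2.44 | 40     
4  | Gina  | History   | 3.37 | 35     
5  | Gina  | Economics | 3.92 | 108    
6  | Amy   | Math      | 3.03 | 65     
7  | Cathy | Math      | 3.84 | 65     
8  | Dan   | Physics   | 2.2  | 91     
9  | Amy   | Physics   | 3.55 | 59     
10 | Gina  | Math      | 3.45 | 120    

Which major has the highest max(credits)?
SELECT major, MAX(credits) as val
FROM students
GROUP BY major
ORDER BY val DESC
LIMIT 1

Result: Math with max(credits) = 120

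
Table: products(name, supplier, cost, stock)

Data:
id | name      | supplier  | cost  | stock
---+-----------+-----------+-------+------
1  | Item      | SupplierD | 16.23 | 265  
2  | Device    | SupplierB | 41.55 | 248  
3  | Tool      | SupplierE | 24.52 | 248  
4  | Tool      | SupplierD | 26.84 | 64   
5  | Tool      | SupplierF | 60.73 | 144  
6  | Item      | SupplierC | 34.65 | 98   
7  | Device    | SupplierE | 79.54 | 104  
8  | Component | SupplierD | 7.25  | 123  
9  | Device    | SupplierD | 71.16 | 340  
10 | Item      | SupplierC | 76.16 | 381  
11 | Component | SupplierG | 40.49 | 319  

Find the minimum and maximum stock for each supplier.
SELECT supplier, MIN(stock), MAX(stock)
FROM products
GROUP BY supplier

Result:
  SupplierB: min=248, max=248
  SupplierC: min=98, max=381
  SupplierD: min=64, max=340
  SupplierE: min=104, max=248
  SupplierF: min=144, max=144
  SupplierG: min=319, max=319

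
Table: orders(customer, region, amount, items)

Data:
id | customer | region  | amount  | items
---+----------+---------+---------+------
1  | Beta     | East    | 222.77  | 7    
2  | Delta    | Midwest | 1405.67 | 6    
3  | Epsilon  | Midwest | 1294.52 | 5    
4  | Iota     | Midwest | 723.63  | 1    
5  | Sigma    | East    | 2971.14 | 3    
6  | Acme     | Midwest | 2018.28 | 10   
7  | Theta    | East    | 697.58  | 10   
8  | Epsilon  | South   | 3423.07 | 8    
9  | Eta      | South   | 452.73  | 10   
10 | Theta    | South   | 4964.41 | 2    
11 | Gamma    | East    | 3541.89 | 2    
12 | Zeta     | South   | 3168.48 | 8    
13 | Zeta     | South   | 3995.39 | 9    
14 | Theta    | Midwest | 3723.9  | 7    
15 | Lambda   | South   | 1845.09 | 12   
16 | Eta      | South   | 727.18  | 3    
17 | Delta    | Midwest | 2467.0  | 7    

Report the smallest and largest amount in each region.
SELECT region, MIN(amount), MAX(amount)
FROM orders
GROUP BY region

Result:
  East: min=222.77, max=3541.89
  Midwest: min=723.63, max=3723.90
  South: min=452.73, max=4964.41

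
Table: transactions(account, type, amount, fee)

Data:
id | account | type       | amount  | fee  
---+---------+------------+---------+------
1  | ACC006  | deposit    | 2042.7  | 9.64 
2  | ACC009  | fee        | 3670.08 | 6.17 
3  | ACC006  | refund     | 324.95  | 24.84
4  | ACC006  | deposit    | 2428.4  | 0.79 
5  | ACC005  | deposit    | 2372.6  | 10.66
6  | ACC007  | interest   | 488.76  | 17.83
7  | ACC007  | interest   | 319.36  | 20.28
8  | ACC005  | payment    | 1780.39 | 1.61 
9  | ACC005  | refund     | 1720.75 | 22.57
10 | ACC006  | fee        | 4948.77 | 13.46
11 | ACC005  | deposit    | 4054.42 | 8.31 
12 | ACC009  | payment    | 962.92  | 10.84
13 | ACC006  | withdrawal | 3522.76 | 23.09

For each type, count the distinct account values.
SELECT type, COUNT(DISTINCT account)
FROM transactions
GROUP BY type

Result:
  deposit: 2 distinct
  fee: 2 distinct
  interest: 1 distinct
  payment: 2 distinct
  refund: 2 distinct
  withdrawal: 1 distinct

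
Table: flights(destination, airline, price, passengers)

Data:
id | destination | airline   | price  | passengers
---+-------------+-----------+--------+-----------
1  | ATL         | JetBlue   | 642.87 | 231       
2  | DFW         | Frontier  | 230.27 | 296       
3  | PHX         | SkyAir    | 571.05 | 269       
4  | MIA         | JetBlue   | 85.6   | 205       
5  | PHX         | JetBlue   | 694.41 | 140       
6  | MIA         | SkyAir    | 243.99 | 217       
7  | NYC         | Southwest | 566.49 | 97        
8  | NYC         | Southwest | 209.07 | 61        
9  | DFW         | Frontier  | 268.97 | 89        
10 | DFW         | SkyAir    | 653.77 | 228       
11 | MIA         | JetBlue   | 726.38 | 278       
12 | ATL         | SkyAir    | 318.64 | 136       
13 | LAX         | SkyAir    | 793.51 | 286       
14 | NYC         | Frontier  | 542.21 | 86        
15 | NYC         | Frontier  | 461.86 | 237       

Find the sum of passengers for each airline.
SELECT airline, SUM(passengers) as result
FROM flights
GROUP BY airline

Result:
  Frontier: 708
  JetBlue: 854
  SkyAir: 1136
  Southwest: 158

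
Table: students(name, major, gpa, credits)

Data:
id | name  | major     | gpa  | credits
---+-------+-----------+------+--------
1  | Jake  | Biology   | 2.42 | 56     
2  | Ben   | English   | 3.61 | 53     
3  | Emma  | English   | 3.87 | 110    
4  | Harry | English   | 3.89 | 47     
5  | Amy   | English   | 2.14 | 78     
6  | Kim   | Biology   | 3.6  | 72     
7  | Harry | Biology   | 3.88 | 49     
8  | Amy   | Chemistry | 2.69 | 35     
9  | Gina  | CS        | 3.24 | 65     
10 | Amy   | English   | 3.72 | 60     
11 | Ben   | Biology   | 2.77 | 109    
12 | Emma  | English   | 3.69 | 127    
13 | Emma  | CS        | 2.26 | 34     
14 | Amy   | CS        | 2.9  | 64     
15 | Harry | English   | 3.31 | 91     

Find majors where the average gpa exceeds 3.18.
SELECT major, AVG(gpa)
FROM students
GROUP BY major
HAVING AVG(gpa) > 3.18

Result:
  English: avg=3.46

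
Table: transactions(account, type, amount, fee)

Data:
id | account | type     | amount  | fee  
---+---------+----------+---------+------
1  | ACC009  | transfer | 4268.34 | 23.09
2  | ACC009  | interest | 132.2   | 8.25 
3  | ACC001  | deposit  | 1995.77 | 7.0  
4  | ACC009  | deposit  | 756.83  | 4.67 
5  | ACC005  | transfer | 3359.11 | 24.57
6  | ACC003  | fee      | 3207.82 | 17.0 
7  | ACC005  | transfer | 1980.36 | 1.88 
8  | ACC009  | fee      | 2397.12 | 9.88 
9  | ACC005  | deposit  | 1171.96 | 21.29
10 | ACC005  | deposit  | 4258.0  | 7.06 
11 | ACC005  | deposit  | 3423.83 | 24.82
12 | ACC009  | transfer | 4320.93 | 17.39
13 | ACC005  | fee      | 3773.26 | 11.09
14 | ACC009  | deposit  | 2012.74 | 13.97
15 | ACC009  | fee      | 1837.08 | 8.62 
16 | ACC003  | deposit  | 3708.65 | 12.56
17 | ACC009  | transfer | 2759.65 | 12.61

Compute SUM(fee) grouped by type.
SELECT type, SUM(fee) as result
FROM transactions
GROUP BY type

Result:
  deposit: 91.37
  fee: 46.59
  interest: 8.25
  transfer: 79.54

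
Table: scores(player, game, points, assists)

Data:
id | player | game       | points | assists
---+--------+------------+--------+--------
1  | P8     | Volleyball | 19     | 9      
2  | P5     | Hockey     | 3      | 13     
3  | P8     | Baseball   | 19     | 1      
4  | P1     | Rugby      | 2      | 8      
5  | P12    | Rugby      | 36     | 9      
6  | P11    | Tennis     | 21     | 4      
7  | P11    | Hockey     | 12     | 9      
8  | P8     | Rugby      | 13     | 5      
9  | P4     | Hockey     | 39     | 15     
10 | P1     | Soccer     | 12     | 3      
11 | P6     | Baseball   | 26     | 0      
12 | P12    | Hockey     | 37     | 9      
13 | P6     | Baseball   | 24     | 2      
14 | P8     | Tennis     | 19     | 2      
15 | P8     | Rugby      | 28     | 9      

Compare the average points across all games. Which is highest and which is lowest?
SELECT game, AVG(points)
FROM scores
GROUP BY game
ORDER BY AVG(points)

All groups:
  Soccer: 12.00
  Volleyball: 19.00
  Rugby: 19.75
  Tennis: 20.00
  Hockey: 22.75
  Baseball: 23.00

Highest: Baseball (23.00)
Lowest: Soccer (12.00)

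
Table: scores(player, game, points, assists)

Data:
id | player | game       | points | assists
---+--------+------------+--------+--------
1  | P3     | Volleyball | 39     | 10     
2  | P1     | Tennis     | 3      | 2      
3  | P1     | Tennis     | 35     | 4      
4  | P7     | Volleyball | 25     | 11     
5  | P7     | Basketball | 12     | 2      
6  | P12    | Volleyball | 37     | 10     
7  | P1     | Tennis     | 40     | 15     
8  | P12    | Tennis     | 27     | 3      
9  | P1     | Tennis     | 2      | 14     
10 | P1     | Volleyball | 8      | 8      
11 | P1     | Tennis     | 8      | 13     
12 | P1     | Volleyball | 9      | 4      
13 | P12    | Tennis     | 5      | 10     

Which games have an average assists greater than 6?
SELECT game, AVG(assists)
FROM scores
GROUP BY game
HAVING AVG(assists) > 6

Result:
  Tennis: avg=8.71
  Volleyball: avg=8.60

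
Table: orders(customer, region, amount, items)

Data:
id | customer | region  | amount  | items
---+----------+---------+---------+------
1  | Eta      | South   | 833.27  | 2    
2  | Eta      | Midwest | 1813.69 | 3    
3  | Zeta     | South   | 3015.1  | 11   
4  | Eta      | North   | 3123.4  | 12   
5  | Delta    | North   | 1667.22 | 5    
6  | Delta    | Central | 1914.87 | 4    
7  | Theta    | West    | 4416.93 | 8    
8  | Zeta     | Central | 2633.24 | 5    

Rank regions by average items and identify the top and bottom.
SELECT region, AVG(items)
FROM orders
GROUP BY region
ORDER BY AVG(items)

All groups:
  Midwest: 3.00
  Central: 4.50
  South: 6.50
  West: 8.00
  North: 8.50

Highest: North (8.50)
Lowest: Midwest (3.00)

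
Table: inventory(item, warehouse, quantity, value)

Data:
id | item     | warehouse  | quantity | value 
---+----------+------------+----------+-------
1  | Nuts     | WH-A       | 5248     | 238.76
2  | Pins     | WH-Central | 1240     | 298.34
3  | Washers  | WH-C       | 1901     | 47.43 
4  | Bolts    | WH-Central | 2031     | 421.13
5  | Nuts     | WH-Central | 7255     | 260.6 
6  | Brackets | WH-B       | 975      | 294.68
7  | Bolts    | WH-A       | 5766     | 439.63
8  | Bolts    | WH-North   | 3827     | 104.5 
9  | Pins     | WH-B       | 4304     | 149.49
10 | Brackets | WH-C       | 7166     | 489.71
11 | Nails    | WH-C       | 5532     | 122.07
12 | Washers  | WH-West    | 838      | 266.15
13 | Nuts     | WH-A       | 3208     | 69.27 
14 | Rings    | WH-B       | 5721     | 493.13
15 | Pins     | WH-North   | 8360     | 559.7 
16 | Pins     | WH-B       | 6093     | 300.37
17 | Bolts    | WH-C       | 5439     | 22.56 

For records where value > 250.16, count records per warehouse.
SELECT warehouse, COUNT(*)
FROM inventory
WHERE value > 250.16
GROUP BY warehouse

Note: WHERE filters rows before grouping.

Result:
  WH-A: 1
  WH-B: 3
  WH-C: 1
  WH-Central: 3
  WH-North: 1
  WH-West: 1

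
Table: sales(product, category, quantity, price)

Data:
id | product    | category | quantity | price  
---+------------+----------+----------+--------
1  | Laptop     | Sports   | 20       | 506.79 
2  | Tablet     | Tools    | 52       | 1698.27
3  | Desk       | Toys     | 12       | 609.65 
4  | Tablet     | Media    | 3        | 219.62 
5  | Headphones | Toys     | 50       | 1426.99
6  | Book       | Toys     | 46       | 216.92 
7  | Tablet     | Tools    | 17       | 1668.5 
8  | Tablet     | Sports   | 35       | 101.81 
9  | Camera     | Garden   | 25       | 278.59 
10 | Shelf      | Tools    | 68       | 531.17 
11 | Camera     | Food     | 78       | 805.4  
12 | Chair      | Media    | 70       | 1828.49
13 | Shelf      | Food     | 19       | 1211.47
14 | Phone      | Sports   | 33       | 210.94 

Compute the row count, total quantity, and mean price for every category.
SELECT category,
       COUNT(*) as cnt,
       SUM(quantity) as total_quantity,
       AVG(price) as avg_price
FROM sales
GROUP BY category

Result:
  Food: 2 records, 97 total quantity, 1008.44 avg price
  Garden: 1 records, 25 total quantity, 278.59 avg price
  Media: 2 records, 73 total quantity, 1024.06 avg price
  Sports: 3 records, 88 total quantity, 273.18 avg price
  Tools: 3 records, 137 total quantity, 1299.31 avg price
  Toys: 3 records, 108 total quantity, 751.19 avg price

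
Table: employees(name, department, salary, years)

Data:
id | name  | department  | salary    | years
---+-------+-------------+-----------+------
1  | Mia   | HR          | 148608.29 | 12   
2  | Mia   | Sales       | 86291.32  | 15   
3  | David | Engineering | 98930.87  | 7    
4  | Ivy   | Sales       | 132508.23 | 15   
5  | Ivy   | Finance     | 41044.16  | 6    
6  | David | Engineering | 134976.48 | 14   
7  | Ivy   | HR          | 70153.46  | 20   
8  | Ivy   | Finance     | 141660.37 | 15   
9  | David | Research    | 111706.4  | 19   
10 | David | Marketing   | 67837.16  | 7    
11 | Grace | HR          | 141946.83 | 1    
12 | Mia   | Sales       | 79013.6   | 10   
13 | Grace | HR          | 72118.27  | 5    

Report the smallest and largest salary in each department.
SELECT department, MIN(salary), MAX(salary)
FROM employees
GROUP BY department

Result:
  Engineering: min=98930.87, max=134976.48
  Finance: min=41044.16, max=141660.37
  HR: min=70153.46, max=148608.29
  Marketing: min=67837.16, max=67837.16
  Research: min=111706.40, max=111706.40
  Sales: min=79013.60, max=132508.23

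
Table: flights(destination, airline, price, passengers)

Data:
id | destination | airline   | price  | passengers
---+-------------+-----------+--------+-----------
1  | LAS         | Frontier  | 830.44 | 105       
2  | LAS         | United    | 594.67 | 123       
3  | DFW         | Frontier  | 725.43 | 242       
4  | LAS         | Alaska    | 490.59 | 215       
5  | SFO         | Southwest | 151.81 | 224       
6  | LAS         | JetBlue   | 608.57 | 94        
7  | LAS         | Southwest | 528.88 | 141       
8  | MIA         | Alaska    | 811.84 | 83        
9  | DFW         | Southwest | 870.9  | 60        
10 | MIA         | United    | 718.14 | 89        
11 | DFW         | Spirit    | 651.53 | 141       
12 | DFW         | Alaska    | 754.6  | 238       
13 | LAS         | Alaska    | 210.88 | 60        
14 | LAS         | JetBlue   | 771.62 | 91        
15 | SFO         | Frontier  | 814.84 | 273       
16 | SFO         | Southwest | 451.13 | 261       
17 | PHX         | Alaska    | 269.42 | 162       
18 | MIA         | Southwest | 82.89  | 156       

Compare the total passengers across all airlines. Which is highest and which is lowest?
SELECT airline, SUM(passengers)
FROM flights
GROUP BY airline
ORDER BY SUM(passengers)

All groups:
  Spirit: 141
  JetBlue: 185
  United: 212
  Frontier: 620
  Alaska: 758
  Southwest: 842

Highest: Southwest (842)
Lowest: Spirit (141)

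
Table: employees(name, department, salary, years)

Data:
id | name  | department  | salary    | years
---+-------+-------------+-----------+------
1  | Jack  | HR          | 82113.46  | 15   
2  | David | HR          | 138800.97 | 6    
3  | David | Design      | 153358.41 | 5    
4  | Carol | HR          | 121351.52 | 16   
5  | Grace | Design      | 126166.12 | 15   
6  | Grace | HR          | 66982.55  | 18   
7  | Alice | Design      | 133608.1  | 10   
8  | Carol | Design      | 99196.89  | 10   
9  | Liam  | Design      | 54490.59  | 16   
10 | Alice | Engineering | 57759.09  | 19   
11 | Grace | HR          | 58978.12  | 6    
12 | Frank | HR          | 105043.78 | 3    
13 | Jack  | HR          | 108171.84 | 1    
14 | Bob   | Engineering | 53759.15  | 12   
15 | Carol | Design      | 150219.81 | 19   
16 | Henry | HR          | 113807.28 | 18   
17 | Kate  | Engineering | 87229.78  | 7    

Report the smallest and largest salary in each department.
SELECT department, MIN(salary), MAX(salary)
FROM employees
GROUP BY department

Result:
  Design: min=54490.59, max=153358.41
  Engineering: min=53759.15, max=87229.78
  HR: min=58978.12, max=138800.97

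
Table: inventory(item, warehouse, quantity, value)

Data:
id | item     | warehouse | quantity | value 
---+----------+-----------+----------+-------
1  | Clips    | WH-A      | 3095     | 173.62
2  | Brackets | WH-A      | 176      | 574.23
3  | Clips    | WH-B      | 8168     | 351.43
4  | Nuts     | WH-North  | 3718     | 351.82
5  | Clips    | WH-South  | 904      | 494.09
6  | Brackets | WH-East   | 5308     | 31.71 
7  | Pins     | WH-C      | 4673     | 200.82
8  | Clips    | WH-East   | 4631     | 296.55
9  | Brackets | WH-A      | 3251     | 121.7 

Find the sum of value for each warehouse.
SELECT warehouse, SUM(value) as result
FROM inventory
GROUP BY warehouse

Result:
  WH-A: 869.55
  WH-B: 351.43
  WH-C: 200.82
  WH-East: 328.26
  WH-North: 351.82
  WH-South: 494.09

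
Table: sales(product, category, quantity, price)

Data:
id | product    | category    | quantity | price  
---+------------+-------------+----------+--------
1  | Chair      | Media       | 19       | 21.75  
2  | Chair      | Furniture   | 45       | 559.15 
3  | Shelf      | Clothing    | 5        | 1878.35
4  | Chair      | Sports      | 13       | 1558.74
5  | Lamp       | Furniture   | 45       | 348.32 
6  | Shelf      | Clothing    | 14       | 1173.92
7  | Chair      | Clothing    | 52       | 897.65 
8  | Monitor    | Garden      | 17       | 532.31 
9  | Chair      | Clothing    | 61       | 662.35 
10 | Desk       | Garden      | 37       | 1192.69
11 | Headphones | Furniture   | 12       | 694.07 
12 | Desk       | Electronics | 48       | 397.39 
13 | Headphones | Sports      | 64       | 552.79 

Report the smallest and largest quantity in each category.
SELECT category, MIN(quantity), MAX(quantity)
FROM sales
GROUP BY category

Result:
  Clothing: min=5, max=61
  Electronics: min=48, max=48
  Furniture: min=12, max=45
  Garden: min=17, max=37
  Media: min=19, max=19
  Sports: min=13, max=64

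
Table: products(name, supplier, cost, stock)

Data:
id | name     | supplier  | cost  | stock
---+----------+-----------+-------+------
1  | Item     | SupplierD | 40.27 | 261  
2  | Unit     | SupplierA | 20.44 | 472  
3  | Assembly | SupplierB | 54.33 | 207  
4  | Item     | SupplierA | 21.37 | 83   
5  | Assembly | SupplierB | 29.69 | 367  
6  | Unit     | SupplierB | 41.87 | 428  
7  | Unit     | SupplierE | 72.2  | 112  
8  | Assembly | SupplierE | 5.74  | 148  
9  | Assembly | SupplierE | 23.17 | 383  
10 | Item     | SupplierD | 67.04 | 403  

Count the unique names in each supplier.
SELECT supplier, COUNT(DISTINCT name)
FROM products
GROUP BY supplier

Result:
  SupplierA: 2 distinct
  SupplierB: 2 distinct
  SupplierD: 1 distinct
  SupplierE: 2 distinct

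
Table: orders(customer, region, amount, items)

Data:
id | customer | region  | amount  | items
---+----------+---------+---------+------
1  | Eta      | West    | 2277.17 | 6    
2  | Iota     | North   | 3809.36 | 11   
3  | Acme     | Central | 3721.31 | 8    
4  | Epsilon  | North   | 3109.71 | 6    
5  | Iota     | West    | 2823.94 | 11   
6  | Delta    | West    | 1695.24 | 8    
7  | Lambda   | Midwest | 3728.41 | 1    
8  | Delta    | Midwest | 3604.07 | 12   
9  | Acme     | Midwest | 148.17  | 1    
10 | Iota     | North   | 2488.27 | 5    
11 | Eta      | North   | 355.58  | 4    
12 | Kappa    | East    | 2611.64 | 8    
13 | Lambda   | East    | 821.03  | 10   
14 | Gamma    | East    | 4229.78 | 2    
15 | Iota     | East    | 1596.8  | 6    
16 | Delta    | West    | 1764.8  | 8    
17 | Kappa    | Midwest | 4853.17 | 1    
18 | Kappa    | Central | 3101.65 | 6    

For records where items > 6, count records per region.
SELECT region, COUNT(*)
FROM orders
WHERE items > 6
GROUP BY region

Note: WHERE filters rows before grouping.

Result:
  Central: 1
  East: 2
  Midwest: 1
  North: 1
  West: 3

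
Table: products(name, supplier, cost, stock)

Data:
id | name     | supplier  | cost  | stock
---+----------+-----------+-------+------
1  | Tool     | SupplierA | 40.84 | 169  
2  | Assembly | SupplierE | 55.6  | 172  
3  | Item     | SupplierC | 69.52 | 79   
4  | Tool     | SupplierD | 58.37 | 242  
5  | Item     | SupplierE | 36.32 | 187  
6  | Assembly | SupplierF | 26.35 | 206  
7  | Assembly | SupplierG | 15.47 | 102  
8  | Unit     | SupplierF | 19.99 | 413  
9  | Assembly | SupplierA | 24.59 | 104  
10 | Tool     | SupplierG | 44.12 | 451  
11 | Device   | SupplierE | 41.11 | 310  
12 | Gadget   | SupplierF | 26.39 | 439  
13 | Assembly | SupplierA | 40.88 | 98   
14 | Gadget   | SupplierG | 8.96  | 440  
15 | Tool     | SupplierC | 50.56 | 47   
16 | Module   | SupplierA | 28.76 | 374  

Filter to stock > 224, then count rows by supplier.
SELECT supplier, COUNT(*)
FROM products
WHERE stock > 224
GROUP BY supplier

Note: WHERE filters rows before grouping.

Result:
  SupplierA: 1
  SupplierD: 1
  SupplierE: 1
  SupplierF: 2
  SupplierG: 2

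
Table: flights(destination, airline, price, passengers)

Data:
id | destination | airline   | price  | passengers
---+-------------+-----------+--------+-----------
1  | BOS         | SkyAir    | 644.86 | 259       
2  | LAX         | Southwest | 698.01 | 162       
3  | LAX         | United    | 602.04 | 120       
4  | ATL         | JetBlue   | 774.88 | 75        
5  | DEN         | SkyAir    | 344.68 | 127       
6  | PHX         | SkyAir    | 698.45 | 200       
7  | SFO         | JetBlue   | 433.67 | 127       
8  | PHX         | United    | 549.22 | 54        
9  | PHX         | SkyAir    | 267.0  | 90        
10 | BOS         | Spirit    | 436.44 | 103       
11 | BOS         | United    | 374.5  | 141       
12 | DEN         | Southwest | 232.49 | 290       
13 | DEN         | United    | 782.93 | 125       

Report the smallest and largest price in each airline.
SELECT airline, MIN(price), MAX(price)
FROM flights
GROUP BY airline

Result:
  JetBlue: min=433.67, max=774.88
  SkyAir: min=267.00, max=698.45
  Southwest: min=232.49, max=698.01
  Spirit: min=436.44, max=436.44
  United: min=374.50, max=782.93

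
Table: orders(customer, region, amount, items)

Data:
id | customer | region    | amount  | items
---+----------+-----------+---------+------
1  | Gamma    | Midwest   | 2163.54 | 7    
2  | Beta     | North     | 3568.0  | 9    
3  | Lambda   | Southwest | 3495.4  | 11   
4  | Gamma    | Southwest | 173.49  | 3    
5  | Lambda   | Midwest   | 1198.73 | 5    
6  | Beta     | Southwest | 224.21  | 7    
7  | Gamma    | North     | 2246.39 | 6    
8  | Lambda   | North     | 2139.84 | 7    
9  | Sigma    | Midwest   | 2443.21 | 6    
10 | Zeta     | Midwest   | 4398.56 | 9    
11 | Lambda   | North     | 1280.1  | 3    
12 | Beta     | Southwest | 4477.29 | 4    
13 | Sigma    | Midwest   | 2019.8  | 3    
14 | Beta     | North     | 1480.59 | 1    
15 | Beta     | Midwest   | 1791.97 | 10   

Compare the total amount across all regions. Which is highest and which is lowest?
SELECT region, SUM(amount)
FROM orders
GROUP BY region
ORDER BY SUM(amount)

All groups:
  Southwest: 8370.39
  North: 10714.92
  Midwest: 14015.81

Highest: Midwest (14015.81)
Lowest: Southwest (8370.39)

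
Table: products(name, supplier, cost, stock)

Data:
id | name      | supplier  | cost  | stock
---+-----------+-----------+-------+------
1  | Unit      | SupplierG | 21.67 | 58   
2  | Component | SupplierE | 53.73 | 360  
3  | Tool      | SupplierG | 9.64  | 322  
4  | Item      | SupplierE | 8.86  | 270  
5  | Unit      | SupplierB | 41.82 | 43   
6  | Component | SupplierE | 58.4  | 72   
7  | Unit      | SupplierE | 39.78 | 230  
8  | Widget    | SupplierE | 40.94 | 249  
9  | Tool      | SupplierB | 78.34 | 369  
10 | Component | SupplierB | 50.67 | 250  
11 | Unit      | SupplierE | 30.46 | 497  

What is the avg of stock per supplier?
SELECT supplier, AVG(stock) as result
FROM products
GROUP BY supplier

Result:
  SupplierB: 220.67
  SupplierE: 279.67
  SupplierG: 190.00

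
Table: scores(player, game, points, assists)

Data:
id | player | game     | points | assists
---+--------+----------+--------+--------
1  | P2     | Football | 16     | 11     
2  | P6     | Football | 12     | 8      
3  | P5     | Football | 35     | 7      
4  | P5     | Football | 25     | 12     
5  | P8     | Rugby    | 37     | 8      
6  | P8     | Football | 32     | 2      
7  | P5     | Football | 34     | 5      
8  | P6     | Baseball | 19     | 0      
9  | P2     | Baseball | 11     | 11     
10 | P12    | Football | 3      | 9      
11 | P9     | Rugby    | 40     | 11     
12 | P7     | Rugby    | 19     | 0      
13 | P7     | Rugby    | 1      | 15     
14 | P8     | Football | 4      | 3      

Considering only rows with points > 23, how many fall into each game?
SELECT game, COUNT(*)
FROM scores
WHERE points > 23
GROUP BY game

Note: WHERE filters rows before grouping.

Result:
  Football: 4
  Rugby: 2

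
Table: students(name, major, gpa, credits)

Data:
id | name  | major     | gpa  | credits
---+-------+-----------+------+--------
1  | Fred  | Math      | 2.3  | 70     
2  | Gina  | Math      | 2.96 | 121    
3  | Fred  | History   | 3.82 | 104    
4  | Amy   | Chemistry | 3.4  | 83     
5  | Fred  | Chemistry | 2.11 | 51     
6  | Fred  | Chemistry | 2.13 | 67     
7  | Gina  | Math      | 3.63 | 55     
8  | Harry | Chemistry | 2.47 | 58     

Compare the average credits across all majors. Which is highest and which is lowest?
SELECT major, AVG(credits)
FROM students
GROUP BY major
ORDER BY AVG(credits)

All groups:
  Chemistry: 64.75
  Math: 82.00
  History: 104.00

Highest: History (104.00)
Lowest: Chemistry (64.75)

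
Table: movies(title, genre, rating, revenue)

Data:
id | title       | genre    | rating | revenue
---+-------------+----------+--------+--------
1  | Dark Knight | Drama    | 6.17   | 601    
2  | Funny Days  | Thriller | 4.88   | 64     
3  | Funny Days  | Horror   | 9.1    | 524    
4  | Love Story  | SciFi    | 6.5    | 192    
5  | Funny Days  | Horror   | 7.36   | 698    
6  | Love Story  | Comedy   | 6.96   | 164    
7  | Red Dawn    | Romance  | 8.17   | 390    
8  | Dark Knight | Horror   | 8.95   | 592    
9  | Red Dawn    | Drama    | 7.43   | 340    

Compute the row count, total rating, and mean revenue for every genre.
SELECT genre,
       COUNT(*) as cnt,
       SUM(rating) as total_rating,
       AVG(revenue) as avg_revenue
FROM movies
GROUP BY genre

Result:
  Comedy: 1 records, 6.96 total rating, 164.00 avg revenue
  Drama: 2 records, 13.60 total rating, 470.50 avg revenue
  Horror: 3 records, 25.41 total rating, 604.67 avg revenue
  Romance: 1 records, 8.17 total rating, 390.00 avg revenue
  SciFi: 1 records, 6.50 total rating, 192.00 avg revenue
  Thriller: 1 records, 4.88 total rating, 64.00 avg revenue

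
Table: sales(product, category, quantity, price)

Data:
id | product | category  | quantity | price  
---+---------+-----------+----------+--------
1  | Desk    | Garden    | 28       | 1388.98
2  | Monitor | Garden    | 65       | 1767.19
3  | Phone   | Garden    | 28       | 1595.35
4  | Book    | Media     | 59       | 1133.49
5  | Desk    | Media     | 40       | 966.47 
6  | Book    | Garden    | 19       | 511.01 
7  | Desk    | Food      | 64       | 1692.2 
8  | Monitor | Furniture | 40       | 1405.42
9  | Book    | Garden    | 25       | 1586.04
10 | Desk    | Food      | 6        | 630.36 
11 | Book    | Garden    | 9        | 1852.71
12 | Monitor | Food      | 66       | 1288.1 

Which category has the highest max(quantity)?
SELECT category, MAX(quantity) as val
FROM sales
GROUP BY category
ORDER BY val DESC
LIMIT 1

Result: Food with max(quantity) = 66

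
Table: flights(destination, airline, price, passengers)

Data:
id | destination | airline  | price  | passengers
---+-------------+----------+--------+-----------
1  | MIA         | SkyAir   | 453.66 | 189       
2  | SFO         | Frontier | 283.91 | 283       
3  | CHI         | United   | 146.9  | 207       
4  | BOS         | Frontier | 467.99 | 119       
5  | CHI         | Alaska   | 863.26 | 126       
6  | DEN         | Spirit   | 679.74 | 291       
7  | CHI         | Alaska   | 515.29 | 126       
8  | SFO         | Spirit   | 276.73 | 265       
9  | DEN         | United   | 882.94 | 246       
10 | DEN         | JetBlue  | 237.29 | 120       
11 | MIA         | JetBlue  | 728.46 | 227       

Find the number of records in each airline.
SELECT airline, COUNT(*) as count
FROM flights
GROUP BY airline

Result:
  Alaska: 2
  Frontier: 2
  JetBlue: 2
  SkyAir: 1
  Spirit: 2
  United: 2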